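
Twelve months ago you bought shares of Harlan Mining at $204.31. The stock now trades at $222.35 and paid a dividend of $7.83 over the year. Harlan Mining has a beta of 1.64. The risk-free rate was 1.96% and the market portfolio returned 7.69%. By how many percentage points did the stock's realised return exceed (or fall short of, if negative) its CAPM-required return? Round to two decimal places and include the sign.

Realised HPR = (P1 + D1 − P0) / P0 = (222.35 + 7.83 − 204.31) / 204.31 = 25.87 / 204.31 = 12.6621%
MRP = 7.69% − 1.96% = 5.73%
CAPM required = R_f + β·MRP = 1.96% + 1.64 × 5.73% = 11.3572%
α = realised − required = 12.6621% − 11.3572% = +1.30%

+1.30%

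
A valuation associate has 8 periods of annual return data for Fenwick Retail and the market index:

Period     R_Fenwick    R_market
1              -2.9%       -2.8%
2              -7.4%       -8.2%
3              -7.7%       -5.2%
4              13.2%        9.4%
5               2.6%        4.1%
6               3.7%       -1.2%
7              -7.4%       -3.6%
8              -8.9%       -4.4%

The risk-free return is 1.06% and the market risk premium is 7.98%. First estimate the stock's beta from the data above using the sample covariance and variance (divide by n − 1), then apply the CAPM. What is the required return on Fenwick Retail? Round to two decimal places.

Mean R_i = (-2.9 − 7.4 − 7.7 + 13.2 + 2.6 + 3.7 − 7.4 − 8.9) / 8 = -1.8500%
Mean R_m = (-2.8 − 8.2 − 5.2 + 9.4 + 4.1 − 1.2 − 3.6 − 4.4) / 8 = -1.4875%
Σ(R_i − R̄_i)(R_m − R̄_m) = 282.9250  ⇒  Cov = 282.9250 / 7 = 40.4179
Σ(R_m − R̄_m)² = 223.3488  ⇒  Var(R_m) = 223.3488 / 7 = 31.9070
β = Cov / Var(R_m) = 40.4179 / 31.9070 = 1.2667
E(R) = R_f + β × MRP = 1.06% + 1.2667 × 7.98% = 11.17%

11.17%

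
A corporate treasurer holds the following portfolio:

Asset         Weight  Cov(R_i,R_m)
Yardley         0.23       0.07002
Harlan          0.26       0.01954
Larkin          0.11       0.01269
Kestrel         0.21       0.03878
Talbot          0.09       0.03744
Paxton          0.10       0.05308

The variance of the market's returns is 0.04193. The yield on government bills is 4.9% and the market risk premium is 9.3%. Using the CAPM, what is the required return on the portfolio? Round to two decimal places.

13.64%

β_Yardley = 0.07002 / 0.04193 = 1.6699
β_Harlan = 0.01954 / 0.04193 = 0.4660
β_Larkin = 0.01269 / 0.04193 = 0.3026
β_Kestrel = 0.03878 / 0.04193 = 0.9249
β_Talbot = 0.03744 / 0.04193 = 0.8929
β_Paxton = 0.05308 / 0.04193 = 1.2659
β_P = Σ w_i β_i = 0.23×1.6699 + 0.26×0.4660 + 0.11×0.3026 + 0.21×0.9249 + 0.09×0.8929 + 0.10×1.2659 = 0.9397
E(R_P) = R_f + β_P × MRP = 4.9% + 0.9397 × 9.3% = 13.64%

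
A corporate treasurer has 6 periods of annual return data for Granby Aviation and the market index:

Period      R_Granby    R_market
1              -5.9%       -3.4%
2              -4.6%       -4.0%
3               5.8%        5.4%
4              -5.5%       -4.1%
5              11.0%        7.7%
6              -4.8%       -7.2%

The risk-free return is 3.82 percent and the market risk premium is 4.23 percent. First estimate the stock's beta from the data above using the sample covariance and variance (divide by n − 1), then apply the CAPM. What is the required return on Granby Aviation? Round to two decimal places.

Mean R_i = (-5.9 − 4.6 + 5.8 − 5.5 + 11.0 − 4.8) / 6 = -0.6667%
Mean R_m = (-3.4 − 4.0 + 5.4 − 4.1 + 7.7 − 7.2) / 6 = -0.9333%
Σ(R_i − R̄_i)(R_m − R̄_m) = 207.8567  ⇒  Cov = 207.8567 / 5 = 41.5713
Σ(R_m − R̄_m)² = 179.4333  ⇒  Var(R_m) = 179.4333 / 5 = 35.8867
β = Cov / Var(R_m) = 41.5713 / 35.8867 = 1.1584
E(R) = R_f + β × MRP = 3.82% + 1.1584 × 4.23% = 8.72%

8.72%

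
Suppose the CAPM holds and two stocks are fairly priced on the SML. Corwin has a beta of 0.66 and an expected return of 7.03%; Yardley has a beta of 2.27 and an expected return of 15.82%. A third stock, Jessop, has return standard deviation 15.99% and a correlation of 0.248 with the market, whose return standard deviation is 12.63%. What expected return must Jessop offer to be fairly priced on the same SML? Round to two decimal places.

MRP = (15.82% − 7.03%) / (2.27 − 0.66) = 5.4596%
R_f = 7.03% − 0.66 × 5.4596% = 3.4267%
β_Jessop = ρ·σ_i/σ_m = 0.248 × 15.99 / 12.63 = 0.3140
E(R_Jessop) = R_f + β × MRP = 3.4267% + 0.3140 × 5.4596% = 5.14%

5.14%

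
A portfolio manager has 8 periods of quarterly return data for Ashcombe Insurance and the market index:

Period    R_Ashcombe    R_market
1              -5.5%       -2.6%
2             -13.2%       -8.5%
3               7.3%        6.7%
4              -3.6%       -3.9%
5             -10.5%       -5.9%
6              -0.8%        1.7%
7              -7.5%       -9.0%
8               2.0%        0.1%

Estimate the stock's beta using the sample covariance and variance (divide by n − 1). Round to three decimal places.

Mean R_i = (-5.5 − 13.2 + 7.3 − 3.6 − 10.5 − 0.8 − 7.5 + 2.0) / 8 = -3.9750%
Mean R_m = (-2.6 − 8.5 + 6.7 − 3.9 − 5.9 + 1.7 − 9.0 + 0.1) / 8 = -2.6750%
Σ(R_i − R̄_i)(R_m − R̄_m) = 232.6750  ⇒  Cov = 232.6750 / 7 = 33.2393
Σ(R_m − R̄_m)² = 200.5750  ⇒  Var(R_m) = 200.5750 / 7 = 28.6536
β = Cov / Var(R_m) = 33.2393 / 28.6536 = 1.1600

1.160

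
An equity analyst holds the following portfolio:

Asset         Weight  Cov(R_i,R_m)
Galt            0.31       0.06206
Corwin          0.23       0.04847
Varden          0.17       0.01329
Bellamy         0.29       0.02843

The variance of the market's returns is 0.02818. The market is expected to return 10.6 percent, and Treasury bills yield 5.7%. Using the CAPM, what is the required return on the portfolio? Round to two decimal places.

12.81%

β_Galt = 0.06206 / 0.02818 = 2.2023
β_Corwin = 0.04847 / 0.02818 = 1.7200
β_Varden = 0.01329 / 0.02818 = 0.4716
β_Bellamy = 0.02843 / 0.02818 = 1.0089
β_P = Σ w_i β_i = 0.31×2.2023 + 0.23×1.7200 + 0.17×0.4716 + 0.29×1.0089 = 1.4511
MRP = 10.6% − 5.7% = 4.90%
E(R_P) = R_f + β_P × MRP = 5.7% + 1.4511 × 4.9% = 12.81%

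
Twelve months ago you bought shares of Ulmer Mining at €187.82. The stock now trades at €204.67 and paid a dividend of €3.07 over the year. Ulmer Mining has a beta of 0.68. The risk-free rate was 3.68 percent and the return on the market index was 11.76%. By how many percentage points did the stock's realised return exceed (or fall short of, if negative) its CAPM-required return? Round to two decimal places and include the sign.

+1.43%

Realised HPR = (P1 + D1 − P0) / P0 = (204.67 + 3.07 − 187.82) / 187.82 = 19.92 / 187.82 = 10.6059%
MRP = 11.76% − 3.68% = 8.08%
CAPM required = R_f + β·MRP = 3.68% + 0.68 × 8.08% = 9.1744%
α = realised − required = 10.6059% − 9.1744% = +1.43%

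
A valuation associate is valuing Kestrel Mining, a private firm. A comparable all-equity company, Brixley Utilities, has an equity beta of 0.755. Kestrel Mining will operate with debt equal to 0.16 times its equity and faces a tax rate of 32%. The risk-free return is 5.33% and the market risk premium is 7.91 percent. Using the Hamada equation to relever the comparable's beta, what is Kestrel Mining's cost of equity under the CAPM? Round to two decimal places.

11.95%

β_L = β_U × [1 + (1 − t)(D/E)] = 0.755 × [1 + (1 − 0.32) × 0.16]
    = 0.755 × [1 + 0.68 × 0.16] = 0.755 × 1.1088 = 0.8371
E(R) = R_f + β_L × MRP = 5.33% + 0.8371 × 7.91% = 11.95%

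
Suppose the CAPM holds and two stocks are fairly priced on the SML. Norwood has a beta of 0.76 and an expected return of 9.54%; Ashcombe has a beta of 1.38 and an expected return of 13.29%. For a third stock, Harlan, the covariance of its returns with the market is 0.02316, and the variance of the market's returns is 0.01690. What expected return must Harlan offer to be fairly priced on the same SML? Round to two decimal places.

MRP = (13.29% − 9.54%) / (1.38 − 0.76) = 6.0484%
R_f = 9.54% − 0.76 × 6.0484% = 4.9432%
β_Harlan = Cov / Var(R_m) = 0.02316 / 0.01690 = 1.3704
E(R_Harlan) = R_f + β × MRP = 4.9432% + 1.3704 × 6.0484% = 13.23%

13.23%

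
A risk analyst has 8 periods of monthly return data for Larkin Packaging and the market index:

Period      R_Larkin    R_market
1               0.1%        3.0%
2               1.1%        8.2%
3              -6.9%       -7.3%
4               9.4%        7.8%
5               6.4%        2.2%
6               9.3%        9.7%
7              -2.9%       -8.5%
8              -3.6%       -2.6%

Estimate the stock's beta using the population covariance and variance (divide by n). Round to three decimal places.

Mean R_i = (0.1 + 1.1 − 6.9 + 9.4 + 6.4 + 9.3 − 2.9 − 3.6) / 8 = 1.6125%
Mean R_m = (3.0 + 8.2 − 7.3 + 7.8 + 2.2 + 9.7 − 8.5 − 2.6) / 8 = 1.5625%
Σ(R_i − R̄_i)(R_m − R̄_m) = 251.1538  ⇒  Cov = 251.1538 / 8 = 31.3942
Σ(R_m − R̄_m)² = 348.7788  ⇒  Var(R_m) = 348.7788 / 8 = 43.5974
β = Cov / Var(R_m) = 31.3942 / 43.5974 = 0.7201

0.720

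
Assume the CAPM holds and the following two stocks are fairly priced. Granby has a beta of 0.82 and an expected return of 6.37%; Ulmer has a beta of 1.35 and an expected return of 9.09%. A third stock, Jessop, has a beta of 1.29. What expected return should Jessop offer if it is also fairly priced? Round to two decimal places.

MRP (SML slope) = (9.09% − 6.37%) / (1.35 − 0.82) = 2.72% / 0.53 = 5.1321%
R_f (intercept) = 6.37% − 0.82 × 5.1321% = 2.1617%
E(R_Jessop) = R_f + β × MRP = 2.1617% + 1.29 × 5.1321% = 8.78%

8.78%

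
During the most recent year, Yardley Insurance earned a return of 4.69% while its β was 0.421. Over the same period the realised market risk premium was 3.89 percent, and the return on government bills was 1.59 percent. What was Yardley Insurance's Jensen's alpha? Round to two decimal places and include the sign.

CAPM benchmark = R_f + β(R_m − R_f) = 1.59% + 0.421 × 3.89% = 3.22769%
α = actual − benchmark = 4.69% − 3.22769% = +1.46%

+1.46%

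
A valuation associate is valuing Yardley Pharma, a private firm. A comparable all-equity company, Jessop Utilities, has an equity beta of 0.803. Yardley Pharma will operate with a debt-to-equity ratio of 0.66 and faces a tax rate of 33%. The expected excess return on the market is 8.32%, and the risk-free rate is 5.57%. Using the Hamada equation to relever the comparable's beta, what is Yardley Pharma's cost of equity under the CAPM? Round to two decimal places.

β_L = β_U × [1 + (1 − t)(D/E)] = 0.803 × [1 + (1 − 0.33) × 0.66]
    = 0.803 × [1 + 0.67 × 0.66] = 0.803 × 1.4422 = 1.1581
E(R) = R_f + β_L × MRP = 5.57% + 1.1581 × 8.32% = 15.21%

15.21%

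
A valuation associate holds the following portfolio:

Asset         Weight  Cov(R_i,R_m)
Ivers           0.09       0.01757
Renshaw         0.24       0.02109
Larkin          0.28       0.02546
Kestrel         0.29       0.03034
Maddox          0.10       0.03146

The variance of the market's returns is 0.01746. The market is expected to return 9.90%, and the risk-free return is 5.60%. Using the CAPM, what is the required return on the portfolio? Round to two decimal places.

β_Ivers = 0.01757 / 0.01746 = 1.0063
β_Renshaw = 0.02109 / 0.01746 = 1.2079
β_Larkin = 0.02546 / 0.01746 = 1.4582
β_Kestrel = 0.03034 / 0.01746 = 1.7377
β_Maddox = 0.03146 / 0.01746 = 1.8018
β_P = Σ w_i β_i = 0.09×1.0063 + 0.24×1.2079 + 0.28×1.4582 + 0.29×1.7377 + 0.10×1.8018 = 1.4729
MRP = 9.90% − 5.60% = 4.30%
E(R_P) = R_f + β_P × MRP = 5.60% + 1.4729 × 4.30% = 11.93%

11.93%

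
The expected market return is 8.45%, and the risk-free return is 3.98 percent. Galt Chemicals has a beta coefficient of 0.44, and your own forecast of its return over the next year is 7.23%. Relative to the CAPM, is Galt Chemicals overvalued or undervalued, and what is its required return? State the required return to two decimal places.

Undervalued; required return 5.95%

MRP = 8.45% − 3.98% = 4.47%
Required return = R_f + β·MRP = 3.98% + 0.44 × 4.47% = 5.95%
Forecast 7.23% > required 5.95% → the stock plots above the SML → undervalued.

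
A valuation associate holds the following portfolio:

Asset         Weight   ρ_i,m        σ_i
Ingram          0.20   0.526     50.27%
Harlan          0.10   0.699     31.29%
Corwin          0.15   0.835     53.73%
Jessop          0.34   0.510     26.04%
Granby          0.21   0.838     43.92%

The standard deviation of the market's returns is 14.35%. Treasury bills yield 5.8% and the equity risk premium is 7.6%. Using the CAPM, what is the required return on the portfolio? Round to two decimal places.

19.81%

β_Ingram = 0.526 × 50.27% / 14.35% = 1.8426
β_Harlan = 0.699 × 31.29% / 14.35% = 1.5242
β_Corwin = 0.835 × 53.73% / 14.35% = 3.1264
β_Jessop = 0.510 × 26.04% / 14.35% = 0.9255
β_Granby = 0.838 × 43.92% / 14.35% = 2.5648
β_P = Σ w_i β_i = 0.20×1.8426 + 0.10×1.5242 + 0.15×3.1264 + 0.34×0.9255 + 0.21×2.5648 = 1.8432
E(R_P) = R_f + β_P × MRP = 5.8% + 1.8432 × 7.6% = 19.81%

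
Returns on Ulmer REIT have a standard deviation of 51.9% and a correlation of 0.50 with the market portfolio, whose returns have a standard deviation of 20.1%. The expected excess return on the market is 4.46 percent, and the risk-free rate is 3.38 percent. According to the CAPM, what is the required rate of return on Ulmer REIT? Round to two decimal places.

β = ρ × σ_i / σ_m = 0.50 × 51.9% / 20.1% = 1.2910
E(R) = 3.38% + 1.2910 × 4.46% = 9.14%

9.14%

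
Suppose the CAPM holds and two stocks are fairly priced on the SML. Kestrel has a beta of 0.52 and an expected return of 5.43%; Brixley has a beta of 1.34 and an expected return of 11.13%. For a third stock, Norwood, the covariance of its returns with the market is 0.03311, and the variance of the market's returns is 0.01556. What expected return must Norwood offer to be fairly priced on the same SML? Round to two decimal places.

16.61%

MRP = (11.13% − 5.43%) / (1.34 − 0.52) = 6.9512%
R_f = 5.43% − 0.52 × 6.9512% = 1.8154%
β_Norwood = Cov / Var(R_m) = 0.03311 / 0.01556 = 2.1279
E(R_Norwood) = R_f + β × MRP = 1.8154% + 2.1279 × 6.9512% = 16.61%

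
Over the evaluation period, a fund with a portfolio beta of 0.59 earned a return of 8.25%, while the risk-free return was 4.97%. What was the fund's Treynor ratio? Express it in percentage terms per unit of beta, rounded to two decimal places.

5.56%

Treynor = (R_P − R_f) / β_P = (8.25% − 4.97%) / 0.5900 = 3.28% / 0.5900 = 5.56%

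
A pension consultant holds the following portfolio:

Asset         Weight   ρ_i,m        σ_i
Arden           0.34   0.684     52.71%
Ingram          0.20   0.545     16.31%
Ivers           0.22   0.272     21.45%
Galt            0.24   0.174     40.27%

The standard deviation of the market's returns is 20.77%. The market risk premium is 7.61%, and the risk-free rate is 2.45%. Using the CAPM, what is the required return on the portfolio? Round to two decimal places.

β_Arden = 0.684 × 52.71% / 20.77% = 1.7359
β_Ingram = 0.545 × 16.31% / 20.77% = 0.4280
β_Ivers = 0.272 × 21.45% / 20.77% = 0.2809
β_Galt = 0.174 × 40.27% / 20.77% = 0.3374
β_P = Σ w_i β_i = 0.34×1.7359 + 0.20×0.4280 + 0.22×0.2809 + 0.24×0.3374 = 0.8186
E(R_P) = R_f + β_P × MRP = 2.45% + 0.8186 × 7.61% = 8.68%

8.68%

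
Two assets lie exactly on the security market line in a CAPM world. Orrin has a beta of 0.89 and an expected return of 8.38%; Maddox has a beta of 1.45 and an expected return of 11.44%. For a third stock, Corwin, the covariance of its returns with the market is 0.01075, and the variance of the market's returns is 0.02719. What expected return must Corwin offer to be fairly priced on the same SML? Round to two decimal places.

MRP = (11.44% − 8.38%) / (1.45 − 0.89) = 5.4643%
R_f = 8.38% − 0.89 × 5.4643% = 3.5168%
β_Corwin = Cov / Var(R_m) = 0.01075 / 0.02719 = 0.3954
E(R_Corwin) = R_f + β × MRP = 3.5168% + 0.3954 × 5.4643% = 5.68%

5.68%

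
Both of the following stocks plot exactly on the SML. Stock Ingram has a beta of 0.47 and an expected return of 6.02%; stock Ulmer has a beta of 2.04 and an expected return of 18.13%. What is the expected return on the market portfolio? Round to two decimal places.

Both satisfy E(R) = R_f + β·MRP, so the slope of the SML is
MRP = (18.13% − 6.02%) / (2.04 − 0.47) = 12.11% / 1.57 = 7.7134%
R_f = E(R_Ingram) − β_Ingram·MRP = 6.02% − 0.47 × 7.7134% = 2.3947%
E(R_m) = R_f + MRP = 2.3947% + 7.7134% = 10.11%

10.11%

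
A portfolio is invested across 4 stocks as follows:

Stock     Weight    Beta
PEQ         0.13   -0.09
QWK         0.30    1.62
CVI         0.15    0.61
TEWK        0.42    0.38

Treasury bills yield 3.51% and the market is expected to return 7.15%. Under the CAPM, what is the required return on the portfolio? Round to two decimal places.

β_P = Σ w_i β_i = 0.13×-0.09 + 0.30×1.62 + 0.15×0.61 + 0.42×0.38 = 0.7254
MRP = 7.15% − 3.51% = 3.64%
E(R_P) = R_f + β_P × MRP = 3.51% + 0.7254 × 3.64% = 6.15%

6.15%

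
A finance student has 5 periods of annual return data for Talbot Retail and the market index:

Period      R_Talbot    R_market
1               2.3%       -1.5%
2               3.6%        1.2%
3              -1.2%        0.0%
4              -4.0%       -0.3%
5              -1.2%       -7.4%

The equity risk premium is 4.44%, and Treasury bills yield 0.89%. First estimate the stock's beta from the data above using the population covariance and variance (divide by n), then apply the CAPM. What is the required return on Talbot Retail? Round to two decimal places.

1.88%

Mean R_i = (2.3 + 3.6 − 1.2 − 4.0 − 1.2) / 5 = -0.1000%
Mean R_m = (-1.5 + 1.2 + 0.0 − 0.3 − 7.4) / 5 = -1.6000%
Σ(R_i − R̄_i)(R_m − R̄_m) = 10.1500  ⇒  Cov = 10.1500 / 5 = 2.0300
Σ(R_m − R̄_m)² = 45.7400  ⇒  Var(R_m) = 45.7400 / 5 = 9.1480
β = Cov / Var(R_m) = 2.0300 / 9.1480 = 0.2219
E(R) = R_f + β × MRP = 0.89% + 0.2219 × 4.44% = 1.88%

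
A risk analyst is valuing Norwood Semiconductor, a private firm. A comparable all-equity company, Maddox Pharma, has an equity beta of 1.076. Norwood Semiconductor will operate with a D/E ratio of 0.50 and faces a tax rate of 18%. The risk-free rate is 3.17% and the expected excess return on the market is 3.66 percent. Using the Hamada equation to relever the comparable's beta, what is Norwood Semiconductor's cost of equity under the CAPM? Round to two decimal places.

8.72%

β_L = β_U × [1 + (1 − t)(D/E)] = 1.076 × [1 + (1 − 0.18) × 0.50]
    = 1.076 × [1 + 0.82 × 0.50] = 1.076 × 1.4100 = 1.5172
E(R) = R_f + β_L × MRP = 3.17% + 1.5172 × 3.66% = 8.72%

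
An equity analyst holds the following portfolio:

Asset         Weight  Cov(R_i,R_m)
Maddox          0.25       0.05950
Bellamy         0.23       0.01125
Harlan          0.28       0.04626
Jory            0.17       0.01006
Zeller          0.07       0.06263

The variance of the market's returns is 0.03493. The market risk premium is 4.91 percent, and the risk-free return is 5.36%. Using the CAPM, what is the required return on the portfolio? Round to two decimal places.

β_Maddox = 0.05950 / 0.03493 = 1.7034
β_Bellamy = 0.01125 / 0.03493 = 0.3221
β_Harlan = 0.04626 / 0.03493 = 1.3244
β_Jory = 0.01006 / 0.03493 = 0.2880
β_Zeller = 0.06263 / 0.03493 = 1.7930
β_P = Σ w_i β_i = 0.25×1.7034 + 0.23×0.3221 + 0.28×1.3244 + 0.17×0.2880 + 0.07×1.7930 = 1.0452
E(R_P) = R_f + β_P × MRP = 5.36% + 1.0452 × 4.91% = 10.49%

10.49%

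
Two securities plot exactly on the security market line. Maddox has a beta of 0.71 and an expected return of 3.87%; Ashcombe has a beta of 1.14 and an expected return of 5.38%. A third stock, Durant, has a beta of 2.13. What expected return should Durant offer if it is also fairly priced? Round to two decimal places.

8.86%

MRP (SML slope) = (5.38% − 3.87%) / (1.14 − 0.71) = 1.51% / 0.43 = 3.5116%
R_f (intercept) = 3.87% − 0.71 × 3.5116% = 1.3768%
E(R_Durant) = R_f + β × MRP = 1.3768% + 2.13 × 3.5116% = 8.86%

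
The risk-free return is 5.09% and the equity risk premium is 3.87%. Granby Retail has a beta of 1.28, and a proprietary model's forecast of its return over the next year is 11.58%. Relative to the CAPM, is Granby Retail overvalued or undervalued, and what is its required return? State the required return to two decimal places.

Undervalued; required return 10.04%

Required return = R_f + β·MRP = 5.09% + 1.28 × 3.87% = 10.04%
Forecast 11.58% > required 10.04% → the stock plots above the SML → undervalued.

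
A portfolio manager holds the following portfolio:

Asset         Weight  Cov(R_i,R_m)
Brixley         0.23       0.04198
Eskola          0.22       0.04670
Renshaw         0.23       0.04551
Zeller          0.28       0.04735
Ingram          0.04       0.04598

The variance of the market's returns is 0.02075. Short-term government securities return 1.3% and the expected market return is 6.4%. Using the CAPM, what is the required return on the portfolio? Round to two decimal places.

β_Brixley = 0.04198 / 0.02075 = 2.0231
β_Eskola = 0.04670 / 0.02075 = 2.2506
β_Renshaw = 0.04551 / 0.02075 = 2.1933
β_Zeller = 0.04735 / 0.02075 = 2.2819
β_Ingram = 0.04598 / 0.02075 = 2.2159
β_P = Σ w_i β_i = 0.23×2.0231 + 0.22×2.2506 + 0.23×2.1933 + 0.28×2.2819 + 0.04×2.2159 = 2.1925
MRP = 6.4% − 1.3% = 5.10%
E(R_P) = R_f + β_P × MRP = 1.3% + 2.1925 × 5.1% = 12.48%

12.48%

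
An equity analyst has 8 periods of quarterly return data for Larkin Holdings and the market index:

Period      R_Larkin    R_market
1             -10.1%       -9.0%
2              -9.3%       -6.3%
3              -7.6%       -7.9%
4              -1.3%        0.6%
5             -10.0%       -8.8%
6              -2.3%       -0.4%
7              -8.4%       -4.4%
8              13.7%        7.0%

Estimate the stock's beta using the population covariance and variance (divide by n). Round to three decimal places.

1.354

Mean R_i = (-10.1 − 9.3 − 7.6 − 1.3 − 10.0 − 2.3 − 8.4 + 13.7) / 8 = -4.4125%
Mean R_m = (-9.0 − 6.3 − 7.9 + 0.6 − 8.8 − 0.4 − 4.4 + 7.0) / 8 = -3.6500%
Σ(R_i − R̄_i)(R_m − R̄_m) = 301.6850  ⇒  Cov = 301.6850 / 8 = 37.7106
Σ(R_m − R̄_m)² = 222.8400  ⇒  Var(R_m) = 222.8400 / 8 = 27.8550
β = Cov / Var(R_m) = 37.7106 / 27.8550 = 1.3538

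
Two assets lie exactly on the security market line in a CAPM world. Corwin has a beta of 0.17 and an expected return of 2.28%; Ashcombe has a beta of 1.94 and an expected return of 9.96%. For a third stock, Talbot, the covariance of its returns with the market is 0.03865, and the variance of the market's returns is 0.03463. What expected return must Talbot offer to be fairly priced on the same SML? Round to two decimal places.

MRP = (9.96% − 2.28%) / (1.94 − 0.17) = 4.3390%
R_f = 2.28% − 0.17 × 4.3390% = 1.5424%
β_Talbot = Cov / Var(R_m) = 0.03865 / 0.03463 = 1.1161
E(R_Talbot) = R_f + β × MRP = 1.5424% + 1.1161 × 4.3390% = 6.39%

6.39%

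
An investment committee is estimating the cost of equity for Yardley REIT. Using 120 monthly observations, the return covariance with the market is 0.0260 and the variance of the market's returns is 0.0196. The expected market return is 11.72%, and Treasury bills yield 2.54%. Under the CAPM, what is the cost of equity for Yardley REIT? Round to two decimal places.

14.72%

β = Cov(R_i, R_m) / Var(R_m) = 0.0260 / 0.0196 = 1.3265
MRP = 11.72% − 2.54% = 9.18%
E(R) = R_f + β × MRP = 2.54% + 1.3265 × 9.18% = 14.72%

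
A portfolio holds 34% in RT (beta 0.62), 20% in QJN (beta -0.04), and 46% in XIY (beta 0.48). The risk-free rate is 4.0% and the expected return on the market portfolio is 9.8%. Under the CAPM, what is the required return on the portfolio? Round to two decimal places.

6.46%

β_P = Σ w_i β_i = 0.34×0.62 + 0.20×-0.04 + 0.46×0.48 = 0.4236
MRP = 9.8% − 4.0% = 5.80%
E(R_P) = R_f + β_P × MRP = 4.0% + 0.4236 × 5.8% = 6.46%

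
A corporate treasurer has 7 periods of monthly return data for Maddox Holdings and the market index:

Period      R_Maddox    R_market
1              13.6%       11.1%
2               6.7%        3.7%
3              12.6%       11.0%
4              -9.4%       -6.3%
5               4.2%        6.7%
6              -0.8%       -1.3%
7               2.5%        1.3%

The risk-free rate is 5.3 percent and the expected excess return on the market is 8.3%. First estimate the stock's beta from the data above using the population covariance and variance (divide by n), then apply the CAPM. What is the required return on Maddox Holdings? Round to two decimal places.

Mean R_i = (13.6 + 6.7 + 12.6 − 9.4 + 4.2 − 0.8 + 2.5) / 7 = 4.2000%
Mean R_m = (11.1 + 3.7 + 11.0 − 6.3 + 6.7 − 1.3 + 1.3) / 7 = 3.7429%
Σ(R_i − R̄_i)(R_m − R̄_m) = 295.9600  ⇒  Cov = 295.9600 / 7 = 42.2800
Σ(R_m − R̄_m)² = 247.7971  ⇒  Var(R_m) = 247.7971 / 7 = 35.3996
β = Cov / Var(R_m) = 42.2800 / 35.3996 = 1.1944
E(R) = R_f + β × MRP = 5.3% + 1.1944 × 8.3% = 15.21%

15.21%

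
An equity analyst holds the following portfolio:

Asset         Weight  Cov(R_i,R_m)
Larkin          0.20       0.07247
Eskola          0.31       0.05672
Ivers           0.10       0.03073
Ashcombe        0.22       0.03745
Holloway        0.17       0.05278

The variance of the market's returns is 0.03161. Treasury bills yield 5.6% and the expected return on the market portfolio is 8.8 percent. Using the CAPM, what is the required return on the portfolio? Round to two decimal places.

10.90%

β_Larkin = 0.07247 / 0.03161 = 2.2926
β_Eskola = 0.05672 / 0.03161 = 1.7944
β_Ivers = 0.03073 / 0.03161 = 0.9722
β_Ashcombe = 0.03745 / 0.03161 = 1.1848
β_Holloway = 0.05278 / 0.03161 = 1.6697
β_P = Σ w_i β_i = 0.20×2.2926 + 0.31×1.7944 + 0.10×0.9722 + 0.22×1.1848 + 0.17×1.6697 = 1.6565
MRP = 8.8% − 5.6% = 3.20%
E(R_P) = R_f + β_P × MRP = 5.6% + 1.6565 × 3.2% = 10.90%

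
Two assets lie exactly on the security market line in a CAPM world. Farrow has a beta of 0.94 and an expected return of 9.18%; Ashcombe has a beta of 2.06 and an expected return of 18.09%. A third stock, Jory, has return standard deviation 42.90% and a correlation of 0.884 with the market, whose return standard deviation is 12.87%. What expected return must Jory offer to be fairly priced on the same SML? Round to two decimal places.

MRP = (18.09% − 9.18%) / (2.06 − 0.94) = 7.9554%
R_f = 9.18% − 0.94 × 7.9554% = 1.7019%
β_Jory = ρ·σ_i/σ_m = 0.884 × 42.90 / 12.87 = 2.9467
E(R_Jory) = R_f + β × MRP = 1.7019% + 2.9467 × 7.9554% = 25.14%

25.14%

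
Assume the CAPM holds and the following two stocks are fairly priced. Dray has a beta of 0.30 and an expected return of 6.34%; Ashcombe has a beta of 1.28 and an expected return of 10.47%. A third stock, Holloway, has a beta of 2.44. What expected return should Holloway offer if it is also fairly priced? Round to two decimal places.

MRP (SML slope) = (10.47% − 6.34%) / (1.28 − 0.30) = 4.13% / 0.98 = 4.2143%
R_f (intercept) = 6.34% − 0.30 × 4.2143% = 5.0757%
E(R_Holloway) = R_f + β × MRP = 5.0757% + 2.44 × 4.2143% = 15.36%

15.36%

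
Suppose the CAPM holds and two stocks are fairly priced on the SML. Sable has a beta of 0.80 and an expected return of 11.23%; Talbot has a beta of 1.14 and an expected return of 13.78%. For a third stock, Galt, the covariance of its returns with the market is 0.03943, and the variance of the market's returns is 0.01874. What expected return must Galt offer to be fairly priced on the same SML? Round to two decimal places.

21.01%

MRP = (13.78% − 11.23%) / (1.14 − 0.80) = 7.5000%
R_f = 11.23% − 0.80 × 7.5000% = 5.2300%
β_Galt = Cov / Var(R_m) = 0.03943 / 0.01874 = 2.1041
E(R_Galt) = R_f + β × MRP = 5.2300% + 2.1041 × 7.5000% = 21.01%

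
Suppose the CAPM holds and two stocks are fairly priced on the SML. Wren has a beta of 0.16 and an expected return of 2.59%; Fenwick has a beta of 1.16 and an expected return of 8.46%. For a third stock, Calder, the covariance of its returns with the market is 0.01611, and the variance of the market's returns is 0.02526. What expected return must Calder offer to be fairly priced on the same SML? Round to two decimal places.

5.39%

MRP = (8.46% − 2.59%) / (1.16 − 0.16) = 5.8700%
R_f = 2.59% − 0.16 × 5.8700% = 1.6508%
β_Calder = Cov / Var(R_m) = 0.01611 / 0.02526 = 0.6378
E(R_Calder) = R_f + β × MRP = 1.6508% + 0.6378 × 5.8700% = 5.39%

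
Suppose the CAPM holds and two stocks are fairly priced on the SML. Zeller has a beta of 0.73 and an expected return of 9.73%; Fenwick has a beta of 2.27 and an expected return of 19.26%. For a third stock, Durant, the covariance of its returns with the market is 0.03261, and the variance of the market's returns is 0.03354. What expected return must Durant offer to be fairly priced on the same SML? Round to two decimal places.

11.23%

MRP = (19.26% − 9.73%) / (2.27 − 0.73) = 6.1883%
R_f = 9.73% − 0.73 × 6.1883% = 5.2125%
β_Durant = Cov / Var(R_m) = 0.03261 / 0.03354 = 0.9723
E(R_Durant) = R_f + β × MRP = 5.2125% + 0.9723 × 6.1883% = 11.23%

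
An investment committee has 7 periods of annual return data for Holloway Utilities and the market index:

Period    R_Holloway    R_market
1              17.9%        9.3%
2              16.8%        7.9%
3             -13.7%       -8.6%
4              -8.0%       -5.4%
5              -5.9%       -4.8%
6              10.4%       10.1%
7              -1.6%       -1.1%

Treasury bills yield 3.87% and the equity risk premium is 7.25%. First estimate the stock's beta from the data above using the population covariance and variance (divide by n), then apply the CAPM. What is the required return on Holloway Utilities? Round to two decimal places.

15.19%

Mean R_i = (17.9 + 16.8 − 13.7 − 8.0 − 5.9 + 10.4 − 1.6) / 7 = 2.2714%
Mean R_m = (9.3 + 7.9 − 8.6 − 5.4 − 4.8 + 10.1 − 1.1) / 7 = 1.0571%
Σ(R_i − R̄_i)(R_m − R̄_m) = 578.5214  ⇒  Cov = 578.5214 / 7 = 82.6459
Σ(R_m − R̄_m)² = 370.4571  ⇒  Var(R_m) = 370.4571 / 7 = 52.9224
β = Cov / Var(R_m) = 82.6459 / 52.9224 = 1.5616
E(R) = R_f + β × MRP = 3.87% + 1.5616 × 7.25% = 15.19%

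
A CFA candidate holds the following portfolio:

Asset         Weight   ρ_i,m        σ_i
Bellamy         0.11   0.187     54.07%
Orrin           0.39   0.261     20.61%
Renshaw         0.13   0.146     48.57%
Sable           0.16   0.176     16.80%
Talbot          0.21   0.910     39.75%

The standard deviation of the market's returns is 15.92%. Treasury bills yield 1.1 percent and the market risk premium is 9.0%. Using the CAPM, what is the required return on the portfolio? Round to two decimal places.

β_Bellamy = 0.187 × 54.07% / 15.92% = 0.6351
β_Orrin = 0.261 × 20.61% / 15.92% = 0.3379
β_Renshaw = 0.146 × 48.57% / 15.92% = 0.4454
β_Sable = 0.176 × 16.80% / 15.92% = 0.1857
β_Talbot = 0.910 × 39.75% / 15.92% = 2.2721
β_P = Σ w_i β_i = 0.11×0.6351 + 0.39×0.3379 + 0.13×0.4454 + 0.16×0.1857 + 0.21×2.2721 = 0.7664
E(R_P) = R_f + β_P × MRP = 1.1% + 0.7664 × 9.0% = 8.00%

8.00%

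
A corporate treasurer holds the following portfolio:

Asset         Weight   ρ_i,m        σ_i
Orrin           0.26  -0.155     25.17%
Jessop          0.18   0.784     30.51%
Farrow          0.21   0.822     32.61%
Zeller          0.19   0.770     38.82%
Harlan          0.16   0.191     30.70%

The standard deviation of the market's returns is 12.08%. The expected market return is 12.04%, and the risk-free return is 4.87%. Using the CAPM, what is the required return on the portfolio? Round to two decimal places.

14.09%

β_Orrin = -0.155 × 25.17% / 12.08% = -0.3230
β_Jessop = 0.784 × 30.51% / 12.08% = 1.9801
β_Farrow = 0.822 × 32.61% / 12.08% = 2.2190
β_Zeller = 0.770 × 38.82% / 12.08% = 2.4745
β_Harlan = 0.191 × 30.70% / 12.08% = 0.4854
β_P = Σ w_i β_i = 0.26×-0.3230 + 0.18×1.9801 + 0.21×2.2190 + 0.19×2.4745 + 0.16×0.4854 = 1.2862
MRP = 12.04% − 4.87% = 7.17%
E(R_P) = R_f + β_P × MRP = 4.87% + 1.2862 × 7.17% = 14.09%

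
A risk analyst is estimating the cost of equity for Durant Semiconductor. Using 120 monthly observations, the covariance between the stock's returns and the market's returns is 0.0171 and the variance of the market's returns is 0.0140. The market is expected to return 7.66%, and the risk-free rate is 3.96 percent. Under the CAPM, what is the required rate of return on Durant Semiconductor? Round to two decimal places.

β = Cov(R_i, R_m) / Var(R_m) = 0.0171 / 0.0140 = 1.2214
MRP = 7.66% − 3.96% = 3.70%
E(R) = R_f + β × MRP = 3.96% + 1.2214 × 3.70% = 8.48%

8.48%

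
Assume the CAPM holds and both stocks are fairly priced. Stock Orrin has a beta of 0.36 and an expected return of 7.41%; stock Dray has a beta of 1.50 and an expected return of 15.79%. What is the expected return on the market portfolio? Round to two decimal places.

Both satisfy E(R) = R_f + β·MRP, so the slope of the SML is
MRP = (15.79% − 7.41%) / (1.50 − 0.36) = 8.38% / 1.14 = 7.3509%
R_f = E(R_Orrin) − β_Orrin·MRP = 7.41% − 0.36 × 7.3509% = 4.7637%
E(R_m) = R_f + MRP = 4.7637% + 7.3509% = 12.11%

12.11%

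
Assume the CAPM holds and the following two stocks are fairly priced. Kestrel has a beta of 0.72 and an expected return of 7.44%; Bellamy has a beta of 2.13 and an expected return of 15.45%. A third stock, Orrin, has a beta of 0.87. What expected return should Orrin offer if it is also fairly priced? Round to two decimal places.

8.29%

MRP (SML slope) = (15.45% − 7.44%) / (2.13 − 0.72) = 8.01% / 1.41 = 5.6809%
R_f (intercept) = 7.44% − 0.72 × 5.6809% = 3.3498%
E(R_Orrin) = R_f + β × MRP = 3.3498% + 0.87 × 5.6809% = 8.29%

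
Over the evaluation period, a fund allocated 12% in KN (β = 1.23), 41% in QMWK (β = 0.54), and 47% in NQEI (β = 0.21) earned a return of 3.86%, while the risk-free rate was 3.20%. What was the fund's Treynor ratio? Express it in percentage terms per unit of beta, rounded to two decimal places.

β_P = 0.12×1.23 + 0.41×0.54 + 0.47×0.21 = 0.4677
Treynor = (R_P − R_f) / β_P = (3.86% − 3.20%) / 0.4677 = 0.66% / 0.4677 = 1.41%

1.41%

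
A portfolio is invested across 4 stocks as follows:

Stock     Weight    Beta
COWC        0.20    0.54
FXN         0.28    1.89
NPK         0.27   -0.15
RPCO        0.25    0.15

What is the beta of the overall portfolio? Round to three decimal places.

0.634

β_P = Σ w_i β_i = 0.20×0.54 + 0.28×1.89 + 0.27×-0.15 + 0.25×0.15 = 0.6342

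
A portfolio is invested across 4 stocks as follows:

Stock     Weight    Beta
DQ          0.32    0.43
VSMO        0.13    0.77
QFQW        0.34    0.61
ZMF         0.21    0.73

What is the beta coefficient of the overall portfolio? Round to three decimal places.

0.598

β_P = Σ w_i β_i = 0.32×0.43 + 0.13×0.77 + 0.34×0.61 + 0.21×0.73 = 0.5984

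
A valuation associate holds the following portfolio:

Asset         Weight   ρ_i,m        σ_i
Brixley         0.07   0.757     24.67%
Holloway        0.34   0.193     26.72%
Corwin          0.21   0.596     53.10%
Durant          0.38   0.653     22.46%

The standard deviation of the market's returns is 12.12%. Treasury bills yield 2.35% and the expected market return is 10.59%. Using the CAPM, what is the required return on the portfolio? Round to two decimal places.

12.74%

β_Brixley = 0.757 × 24.67% / 12.12% = 1.5409
β_Holloway = 0.193 × 26.72% / 12.12% = 0.4255
β_Corwin = 0.596 × 53.10% / 12.12% = 2.6112
β_Durant = 0.653 × 22.46% / 12.12% = 1.2101
β_P = Σ w_i β_i = 0.07×1.5409 + 0.34×0.4255 + 0.21×2.6112 + 0.38×1.2101 = 1.2607
MRP = 10.59% − 2.35% = 8.24%
E(R_P) = R_f + β_P × MRP = 2.35% + 1.2607 × 8.24% = 12.74%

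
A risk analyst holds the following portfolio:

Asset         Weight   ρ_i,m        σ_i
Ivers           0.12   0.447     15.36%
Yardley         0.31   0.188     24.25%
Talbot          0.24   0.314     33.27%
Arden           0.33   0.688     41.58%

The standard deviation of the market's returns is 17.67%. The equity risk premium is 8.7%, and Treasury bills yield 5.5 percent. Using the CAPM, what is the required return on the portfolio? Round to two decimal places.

12.48%

β_Ivers = 0.447 × 15.36% / 17.67% = 0.3886
β_Yardley = 0.188 × 24.25% / 17.67% = 0.2580
β_Talbot = 0.314 × 33.27% / 17.67% = 0.5912
β_Arden = 0.688 × 41.58% / 17.67% = 1.6190
β_P = Σ w_i β_i = 0.12×0.3886 + 0.31×0.2580 + 0.24×0.5912 + 0.33×1.6190 = 0.8028
E(R_P) = R_f + β_P × MRP = 5.5% + 0.8028 × 8.7% = 12.48%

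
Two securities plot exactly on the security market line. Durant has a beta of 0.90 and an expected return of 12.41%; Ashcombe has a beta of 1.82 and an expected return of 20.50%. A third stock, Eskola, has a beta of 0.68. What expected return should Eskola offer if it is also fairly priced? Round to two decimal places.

10.48%

MRP (SML slope) = (20.50% − 12.41%) / (1.82 − 0.90) = 8.09% / 0.92 = 8.7935%
R_f (intercept) = 12.41% − 0.90 × 8.7935% = 4.4959%
E(R_Eskola) = R_f + β × MRP = 4.4959% + 0.68 × 8.7935% = 10.48%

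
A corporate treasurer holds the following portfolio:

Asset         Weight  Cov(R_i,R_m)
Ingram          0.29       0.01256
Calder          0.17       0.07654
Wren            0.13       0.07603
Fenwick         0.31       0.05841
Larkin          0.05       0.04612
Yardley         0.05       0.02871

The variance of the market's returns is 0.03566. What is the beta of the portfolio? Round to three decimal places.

1.357

β_Ingram = 0.01256 / 0.03566 = 0.3522
β_Calder = 0.07654 / 0.03566 = 2.1464
β_Wren = 0.07603 / 0.03566 = 2.1321
β_Fenwick = 0.05841 / 0.03566 = 1.6380
β_Larkin = 0.04612 / 0.03566 = 1.2933
β_Yardley = 0.02871 / 0.03566 = 0.8051
β_P = Σ w_i β_i = 0.29×0.3522 + 0.17×2.1464 + 0.13×2.1321 + 0.31×1.6380 + 0.05×1.2933 + 0.05×0.8051 = 1.3569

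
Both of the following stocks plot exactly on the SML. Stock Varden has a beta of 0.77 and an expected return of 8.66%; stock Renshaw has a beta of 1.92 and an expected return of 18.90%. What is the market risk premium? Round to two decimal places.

8.90%

Both satisfy E(R) = R_f + β·MRP, so the slope of the SML is
MRP = (18.90% − 8.66%) / (1.92 − 0.77) = 10.24% / 1.15 = 8.9043%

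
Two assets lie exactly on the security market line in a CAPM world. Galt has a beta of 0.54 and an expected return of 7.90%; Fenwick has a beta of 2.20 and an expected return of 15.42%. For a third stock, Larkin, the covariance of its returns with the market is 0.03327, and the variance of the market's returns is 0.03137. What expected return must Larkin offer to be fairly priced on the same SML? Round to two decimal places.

MRP = (15.42% − 7.90%) / (2.20 − 0.54) = 4.5301%
R_f = 7.90% − 0.54 × 4.5301% = 5.4537%
β_Larkin = Cov / Var(R_m) = 0.03327 / 0.03137 = 1.0606
E(R_Larkin) = R_f + β × MRP = 5.4537% + 1.0606 × 4.5301% = 10.26%

10.26%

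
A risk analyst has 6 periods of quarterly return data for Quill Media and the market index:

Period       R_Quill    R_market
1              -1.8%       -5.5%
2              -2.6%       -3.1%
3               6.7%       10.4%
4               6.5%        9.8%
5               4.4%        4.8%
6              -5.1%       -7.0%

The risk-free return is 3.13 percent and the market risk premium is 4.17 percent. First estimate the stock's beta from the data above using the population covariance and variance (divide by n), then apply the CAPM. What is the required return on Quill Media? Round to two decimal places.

5.83%

Mean R_i = (-1.8 − 2.6 + 6.7 + 6.5 + 4.4 − 5.1) / 6 = 1.3500%
Mean R_m = (-5.5 − 3.1 + 10.4 + 9.8 + 4.8 − 7.0) / 6 = 1.5667%
Σ(R_i − R̄_i)(R_m − R̄_m) = 195.4700  ⇒  Cov = 195.4700 / 6 = 32.5783
Σ(R_m − R̄_m)² = 301.3733  ⇒  Var(R_m) = 301.3733 / 6 = 50.2289
β = Cov / Var(R_m) = 32.5783 / 50.2289 = 0.6486
E(R) = R_f + β × MRP = 3.13% + 0.6486 × 4.17% = 5.83%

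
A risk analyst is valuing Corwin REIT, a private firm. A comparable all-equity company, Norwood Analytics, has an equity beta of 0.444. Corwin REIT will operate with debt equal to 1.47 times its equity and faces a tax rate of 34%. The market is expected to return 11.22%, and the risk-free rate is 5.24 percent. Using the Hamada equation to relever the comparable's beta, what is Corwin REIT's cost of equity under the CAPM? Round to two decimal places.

β_L = β_U × [1 + (1 − t)(D/E)] = 0.444 × [1 + (1 − 0.34) × 1.47]
    = 0.444 × [1 + 0.66 × 1.47] = 0.444 × 1.9702 = 0.8748
MRP = 11.22% − 5.24% = 5.98%
E(R) = R_f + β_L × MRP = 5.24% + 0.8748 × 5.98% = 10.47%

10.47%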